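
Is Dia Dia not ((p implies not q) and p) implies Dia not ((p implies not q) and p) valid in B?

Invalid (countermodel exists)

Tableau for the negation not (Dia Dia not ((p implies not q) and p) implies Dia not ((p implies not q) and p)):
1. not (Dia Dia not ((p implies not q) and p) implies Dia not ((p implies not q) and p)), w0
2. Dia Dia not ((p implies not q) and p), w0
3. not Dia not ((p implies not q) and p), w0
4. (p implies not q) and p, w0
5. p implies not q, w0
6. p, w0
7. not q, w0
8. Dia not ((p implies not q) and p), w1
9. (p implies not q) and p, w1
10. p implies not q, w1
11. p, w1
12. not q, w1
13. not ((p implies not q) and p), w2
14. not p, w2
Accessibility: w0Rw0, w0Rw1, w1Rw0, w1Rw1, w1Rw2, w2Rw1, w2Rw2
The negation has an open branch (countermodel exists).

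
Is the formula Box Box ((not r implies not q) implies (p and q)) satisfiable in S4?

Yes, satisfiable

1. Box Box ((not r implies not q) implies (p and q)), w0
2. Box ((not r implies not q) implies (p and q)), w0   [Box-rule on 1 via w0Rw0]
3. (not r implies not q) implies (p and q), w0   [Box-rule on 2 via w0Rw0]
4. p and q, w0   [implies-rule on 3 (branches; this branch)]
5. p, w0   [and-rule on 4]
6. q, w0   [and-rule on 4]
Accessibility: w0Rw0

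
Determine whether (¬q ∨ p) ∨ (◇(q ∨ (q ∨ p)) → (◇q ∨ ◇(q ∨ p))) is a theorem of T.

Tableau for the negation ¬((¬q ∨ p) ∨ (◇(q ∨ (q ∨ p)) → (◇q ∨ ◇(q ∨ p)))):
1. ¬((¬q ∨ p) ∨ (◇(q ∨ (q ∨ p)) → (◇q ∨ ◇(q ∨ p)))), w0
2. ¬(¬q ∨ p), w0
3. ¬(◇(q ∨ (q ∨ p)) → (◇q ∨ ◇(q ∨ p))), w0
4. q, w0
5. ¬p, w0
6. ◇(q ∨ (q ∨ p)), w0
7. ¬(◇q ∨ ◇(q ∨ p)), w0
8. ¬◇q, w0
9. ¬◇(q ∨ p), w0
10. ¬q, w0
Accessibility: w0Rw0
Branch closes: q and ¬q both at w0.
All branches of the negation close; one closing branch shown above.

Valid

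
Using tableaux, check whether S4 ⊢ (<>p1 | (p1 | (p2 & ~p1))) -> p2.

Invalid (countermodel exists)

Tableau for the negation ~((<>p1 | (p1 | (p2 & ~p1))) -> p2):
1. ~((<>p1 | (p1 | (p2 & ~p1))) -> p2), u
2. <>p1 | (p1 | (p2 & ~p1)), u
3. ~p2, u
4. p1 | (p2 & ~p1), u
5. p1, u
Accessibility: uRu
The negation has an open branch (countermodel exists).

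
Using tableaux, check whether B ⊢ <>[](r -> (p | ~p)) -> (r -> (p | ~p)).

Tableau for the negation ~(<>[](r -> (p | ~p)) -> (r -> (p | ~p))):
1. ~(<>[](r -> (p | ~p)) -> (r -> (p | ~p))), u
2. <>[](r -> (p | ~p)), u
3. ~(r -> (p | ~p)), u
4. r, u
5. ~(p | ~p), u
6. ~p, u
7. p, u
Accessibility: uRu
Branch closes: p and ~p both at u.
All branches of the negation close; one closing branch shown above.

Valid in B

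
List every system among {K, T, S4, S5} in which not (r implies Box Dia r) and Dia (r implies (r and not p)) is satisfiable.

K, T, S4

S5-tableau for the formula:
1. not (r implies Box Dia r) and Dia (r implies (r and not p)), u
2. not (r implies Box Dia r), u   [and-rule on 1]
3. Dia (r implies (r and not p)), u   [and-rule on 1]
4. r, u   [neg-implies-rule on 2]
5. not Box Dia r, u   [neg-implies-rule on 2]
6. r implies (r and not p), v   [Dia-rule on 3: fresh world v, uRv]
7. r and not p, v   [implies-rule on 6 (branches; this branch)]
8. r, v   [and-rule on 7]
9. not p, v   [and-rule on 7]
10. not Dia r, w   [neg-Box-rule on 5: fresh world w, uRw]
11. not r, u   [neg-Dia-rule on 10 via wRu]
Accessibility: uRu, uRv, uRw, vRu, vRv, vRw, wRu, wRv, wRw
Branch closes: r and not r both at u.
Every branch closes (one shown): unsatisfiable in S5.
S4-tableau for the formula:
1. not (r implies Box Dia r) and Dia (r implies (r and not p)), u
2. not (r implies Box Dia r), u   [and-rule on 1]
3. Dia (r implies (r and not p)), u   [and-rule on 1]
4. r, u   [neg-implies-rule on 2]
5. not Box Dia r, u   [neg-implies-rule on 2]
6. r implies (r and not p), v   [Dia-rule on 3: fresh world v, uRv]
7. r and not p, v   [implies-rule on 6 (branches; this branch)]
8. r, v   [and-rule on 7]
9. not p, v   [and-rule on 7]
10. not Dia r, w   [neg-Box-rule on 5: fresh world w, uRw]
11. not r, w   [neg-Dia-rule on 10 via wRw]
Accessibility: uRu, uRv, uRw, vRv, wRw
Complete open branch: satisfiable in S4, hence also in K, T (this S4-model is also a K-model and a T-model).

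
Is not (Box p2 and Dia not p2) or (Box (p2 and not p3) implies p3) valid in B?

Yes, valid

Tableau for the negation not (not (Box p2 and Dia not p2) or (Box (p2 and not p3) implies p3)):
1. not (not (Box p2 and Dia not p2) or (Box (p2 and not p3) implies p3)), w0
2. Box p2 and Dia not p2, w0
3. not (Box (p2 and not p3) implies p3), w0
4. Box p2, w0
5. Dia not p2, w0
6. Box (p2 and not p3), w0
7. not p3, w0
8. p2, w0
9. p2 and not p3, w0
10. not p2, w1
11. p2, w1
Accessibility: w0Rw0, w0Rw1, w1Rw0, w1Rw1
Branch closes: p2 and not p2 both at w1.
Every branch of the negation's tableau closes; the branch above is one of them.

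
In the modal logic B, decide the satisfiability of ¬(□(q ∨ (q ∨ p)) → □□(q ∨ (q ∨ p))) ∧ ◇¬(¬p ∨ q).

1. ¬(□(q ∨ (q ∨ p)) → □□(q ∨ (q ∨ p))) ∧ ◇¬(¬p ∨ q), 0
2. ¬(□(q ∨ (q ∨ p)) → □□(q ∨ (q ∨ p))), 0   [∧-rule on 1]
3. ◇¬(¬p ∨ q), 0   [∧-rule on 1]
4. □(q ∨ (q ∨ p)), 0   [¬→-rule on 2]
5. ¬□□(q ∨ (q ∨ p)), 0   [¬→-rule on 2]
6. q ∨ (q ∨ p), 0   [□-rule on 4 via 0R0]
7. q ∨ p, 0   [∨-rule on 6 (branches; this branch)]
8. p, 0   [∨-rule on 7 (branches; this branch)]
9. ¬(¬p ∨ q), 1   [◇-rule on 3: fresh world 1, 0R1]
10. p, 1   [¬∨-rule on 9]
11. ¬q, 1   [¬∨-rule on 9]
12. q ∨ (q ∨ p), 1   [□-rule on 4 via 0R1]
13. q ∨ p, 1   [∨-rule on 12 (branches; this branch)]
14. ¬□(q ∨ (q ∨ p)), 2   [¬□-rule on 5: fresh world 2, 0R2]
15. q ∨ (q ∨ p), 2   [□-rule on 4 via 0R2]
16. q ∨ p, 2   [∨-rule on 15 (branches; this branch)]
17. p, 2   [∨-rule on 16 (branches; this branch)]
18. ¬(q ∨ (q ∨ p)), 3   [¬□-rule on 14: fresh world 3, 2R3]
19. ¬q, 3   [¬∨-rule on 18]
20. ¬(q ∨ p), 3   [¬∨-rule on 18]
21. ¬p, 3   [¬∨-rule on 20]
Accessibility: 0R0, 0R1, 0R2, 1R0, 1R1, 2R0, 2R2, 2R3, 3R2, 3R3

Yes, satisfiable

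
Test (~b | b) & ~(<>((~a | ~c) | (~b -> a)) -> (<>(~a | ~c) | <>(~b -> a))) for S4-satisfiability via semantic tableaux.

1. (~b | b) & ~(<>((~a | ~c) | (~b -> a)) -> (<>(~a | ~c) | <>(~b -> a))), w0
2. ~b | b, w0   [&-rule on 1]
3. ~(<>((~a | ~c) | (~b -> a)) -> (<>(~a | ~c) | <>(~b -> a))), w0   [&-rule on 1]
4. <>((~a | ~c) | (~b -> a)), w0   [~->-rule on 3]
5. ~(<>(~a | ~c) | <>(~b -> a)), w0   [~->-rule on 3]
6. ~<>(~a | ~c), w0   [~|-rule on 5]
7. ~<>(~b -> a), w0   [~|-rule on 5]
8. ~(~a | ~c), w0   [~<>-rule on 6 via w0Rw0]
9. a, w0   [~|-rule on 8]
10. c, w0   [~|-rule on 8]
11. ~(~b -> a), w0   [~<>-rule on 7 via w0Rw0]
12. ~b, w0   [~->-rule on 11]
13. ~a, w0   [~->-rule on 11]
Accessibility: w0Rw0
Branch closes: a and ~a both at w0.
Every branch closes; the branch above is one of them.

Unsatisfiable (every branch closes)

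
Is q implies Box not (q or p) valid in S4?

Tableau for the negation not (q implies Box not (q or p)):
1. not (q implies Box not (q or p)), 0
2. q, 0
3. not Box not (q or p), 0
4. q or p, 1
5. p, 1
Accessibility: 0R0, 0R1, 1R1
The negation has an open branch (countermodel exists).

No, not valid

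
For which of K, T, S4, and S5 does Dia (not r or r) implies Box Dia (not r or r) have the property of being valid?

T-tableau for the negation not (Dia (not r or r) implies Box Dia (not r or r)):
1. not (Dia (not r or r) implies Box Dia (not r or r)), u
2. Dia (not r or r), u
3. not Box Dia (not r or r), u
4. not r or r, v
5. r, v
6. not Dia (not r or r), w
7. not (not r or r), w
8. r, w
9. not r, w
Accessibility: uRu, uRv, uRw, vRv, wRw
Branch closes: r and not r both at w.
Every branch closes (one shown): valid in T, hence also in S4, S5 (every theorem of T is a theorem of S4 and S5).
K-tableau for the negation not (Dia (not r or r) implies Box Dia (not r or r)):
1. not (Dia (not r or r) implies Box Dia (not r or r)), u
2. Dia (not r or r), u
3. not Box Dia (not r or r), u
4. not r or r, v
5. r, v
6. not Dia (not r or r), w
Accessibility: uRv, uRw
Complete open branch: countermodel on a K-frame, so not valid in K.

T, S4, S5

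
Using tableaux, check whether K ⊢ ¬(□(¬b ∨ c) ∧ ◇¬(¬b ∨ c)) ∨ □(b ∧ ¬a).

Tableau for the negation ¬(¬(□(¬b ∨ c) ∧ ◇¬(¬b ∨ c)) ∨ □(b ∧ ¬a)):
1. ¬(¬(□(¬b ∨ c) ∧ ◇¬(¬b ∨ c)) ∨ □(b ∧ ¬a)), 0
2. □(¬b ∨ c) ∧ ◇¬(¬b ∨ c), 0
3. ¬□(b ∧ ¬a), 0
4. □(¬b ∨ c), 0
5. ◇¬(¬b ∨ c), 0
6. ¬(b ∧ ¬a), 1
7. ¬b ∨ c, 1
8. a, 1
9. c, 1
10. ¬(¬b ∨ c), 2
11. b, 2
12. ¬c, 2
13. ¬b ∨ c, 2
14. c, 2
Accessibility: 0R1, 0R2
Branch closes: c and ¬c both at 2.
All branches of the negation close; one closing branch shown above.

Valid in K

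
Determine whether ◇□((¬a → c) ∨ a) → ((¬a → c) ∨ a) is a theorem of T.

No, not valid

Tableau for the negation ¬(◇□((¬a → c) ∨ a) → ((¬a → c) ∨ a)):
1. ¬(◇□((¬a → c) ∨ a) → ((¬a → c) ∨ a)), 0
2. ◇□((¬a → c) ∨ a), 0   [¬→-rule on 1]
3. ¬((¬a → c) ∨ a), 0   [¬→-rule on 1]
4. ¬(¬a → c), 0   [¬∨-rule on 3]
5. ¬a, 0   [¬∨-rule on 3]
6. ¬c, 0   [¬→-rule on 4]
7. □((¬a → c) ∨ a), 1   [◇-rule on 2: fresh world 1, 0R1]
8. (¬a → c) ∨ a, 1   [□-rule on 7 via 1R1]
9. a, 1   [∨-rule on 8 (branches; this branch)]
Accessibility: 0R0, 0R1, 1R1
The negation has an open branch (countermodel exists).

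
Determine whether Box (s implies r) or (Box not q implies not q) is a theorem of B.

Valid

Tableau for the negation not (Box (s implies r) or (Box not q implies not q)):
1. not (Box (s implies r) or (Box not q implies not q)), 0
2. not Box (s implies r), 0   [neg-or-rule on 1]
3. not (Box not q implies not q), 0   [neg-or-rule on 1]
4. Box not q, 0   [neg-implies-rule on 3]
5. q, 0   [neg-implies-rule on 3]
6. not q, 0   [Box-rule on 4 via 0R0]
Accessibility: 0R0
Branch closes: q and not q both at 0.
All branches of the negation close; one closing branch shown above.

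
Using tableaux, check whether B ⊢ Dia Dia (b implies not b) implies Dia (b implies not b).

No, not valid

Tableau for the negation not (Dia Dia (b implies not b) implies Dia (b implies not b)):
1. not (Dia Dia (b implies not b) implies Dia (b implies not b)), 0
2. Dia Dia (b implies not b), 0
3. not Dia (b implies not b), 0
4. not (b implies not b), 0
5. b, 0
6. Dia (b implies not b), 1
7. not (b implies not b), 1
8. b, 1
9. b implies not b, 2
10. not b, 2
Accessibility: 0R0, 0R1, 1R0, 1R1, 1R2, 2R1, 2R2
The negation has an open branch (countermodel exists).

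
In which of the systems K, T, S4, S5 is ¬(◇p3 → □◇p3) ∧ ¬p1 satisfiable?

S4-tableau for the formula:
1. ¬(◇p3 → □◇p3) ∧ ¬p1, u
2. ¬(◇p3 → □◇p3), u
3. ¬p1, u
4. ◇p3, u
5. ¬□◇p3, u
6. p3, v
7. ¬◇p3, w
8. ¬p3, w
Accessibility: uRu, uRv, uRw, vRv, wRw
Complete open branch: satisfiable in S4, hence also in K, T (this S4-model is also a K-model and a T-model).
S5-tableau for the formula:
1. ¬(◇p3 → □◇p3) ∧ ¬p1, u
2. ¬(◇p3 → □◇p3), u
3. ¬p1, u
4. ◇p3, u
5. ¬□◇p3, u
6. p3, v
7. ¬◇p3, w
8. ¬p3, u
9. ¬p3, v
Accessibility: uRu, uRv, uRw, vRu, vRv, vRw, wRu, wRv, wRw
Branch closes: p3 and ¬p3 both at v.
Every branch closes (one shown): unsatisfiable in S5.

K, T, S4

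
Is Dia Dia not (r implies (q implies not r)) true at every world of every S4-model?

Tableau for the negation not Dia Dia not (r implies (q implies not r)):
1. not Dia Dia not (r implies (q implies not r)), w0
2. not Dia not (r implies (q implies not r)), w0   [neg-Dia-rule on 1 via w0Rw0]
3. r implies (q implies not r), w0   [neg-Dia-rule on 2 via w0Rw0]
4. q implies not r, w0   [implies-rule on 3 (branches; this branch)]
5. not r, w0   [implies-rule on 4 (branches; this branch)]
Accessibility: w0Rw0
The negation has an open branch (countermodel exists).

Invalid (countermodel exists)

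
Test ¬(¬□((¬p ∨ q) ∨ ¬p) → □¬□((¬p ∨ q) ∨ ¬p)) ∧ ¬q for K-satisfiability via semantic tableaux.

Satisfiable

1. ¬(¬□((¬p ∨ q) ∨ ¬p) → □¬□((¬p ∨ q) ∨ ¬p)) ∧ ¬q, u
2. ¬(¬□((¬p ∨ q) ∨ ¬p) → □¬□((¬p ∨ q) ∨ ¬p)), u
3. ¬q, u
4. ¬□((¬p ∨ q) ∨ ¬p), u
5. ¬□¬□((¬p ∨ q) ∨ ¬p), u
6. ¬((¬p ∨ q) ∨ ¬p), v
7. ¬(¬p ∨ q), v
8. p, v
9. ¬q, v
10. □((¬p ∨ q) ∨ ¬p), w
Accessibility: uRv, uRw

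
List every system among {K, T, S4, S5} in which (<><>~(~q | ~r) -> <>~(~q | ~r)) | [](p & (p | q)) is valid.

S4, S5

T-tableau for the negation ~((<><>~(~q | ~r) -> <>~(~q | ~r)) | [](p & (p | q))):
1. ~((<><>~(~q | ~r) -> <>~(~q | ~r)) | [](p & (p | q))), u
2. ~(<><>~(~q | ~r) -> <>~(~q | ~r)), u
3. ~[](p & (p | q)), u
4. <><>~(~q | ~r), u
5. ~<>~(~q | ~r), u
6. ~q | ~r, u
7. ~r, u
8. ~(p & (p | q)), v
9. ~q | ~r, v
10. ~(p | q), v
11. ~p, v
12. ~q, v
13. ~r, v
14. <>~(~q | ~r), w
15. ~q | ~r, w
16. ~r, w
17. ~(~q | ~r), x
18. q, x
19. r, x
Accessibility: uRu, uRv, uRw, vRv, wRw, wRx, xRx
Complete open branch: countermodel on a T-frame, so not valid in T, nor in K (the same frame is also a K-frame).
S4-tableau for the negation ~((<><>~(~q | ~r) -> <>~(~q | ~r)) | [](p & (p | q))):
1. ~((<><>~(~q | ~r) -> <>~(~q | ~r)) | [](p & (p | q))), u
2. ~(<><>~(~q | ~r) -> <>~(~q | ~r)), u
3. ~[](p & (p | q)), u
4. <><>~(~q | ~r), u
5. ~<>~(~q | ~r), u
6. ~q | ~r, u
7. ~r, u
8. ~(p & (p | q)), v
9. ~q | ~r, v
10. ~(p | q), v
11. ~p, v
12. ~q, v
13. ~r, v
14. <>~(~q | ~r), w
15. ~q | ~r, w
16. ~r, w
17. ~(~q | ~r), x
18. q, x
19. r, x
20. ~q | ~r, x
21. ~r, x
Accessibility: uRu, uRv, uRw, uRx, vRv, wRw, wRx, xRx
Branch closes: r and ~r both at x.
Every branch closes (one shown): valid in S4, hence also in S5 (every theorem of S4 is a theorem of S5).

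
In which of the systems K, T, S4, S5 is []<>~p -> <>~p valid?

T, S4, S5

K-tableau for the negation ~([]<>~p -> <>~p):
1. ~([]<>~p -> <>~p), u
2. []<>~p, u
3. ~<>~p, u
Complete open branch: countermodel on a K-frame, so not valid in K.
T-tableau for the negation ~([]<>~p -> <>~p):
1. ~([]<>~p -> <>~p), u
2. []<>~p, u
3. ~<>~p, u
4. <>~p, u
5. p, u
6. ~p, v
7. <>~p, v
8. p, v
Accessibility: uRu, uRv, vRv
Branch closes: p and ~p both at v.
Every branch closes (one shown): valid in T, hence also in S4, S5 (every theorem of T is a theorem of S4 and S5).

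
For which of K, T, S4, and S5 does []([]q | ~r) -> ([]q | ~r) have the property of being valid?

K-tableau for the negation ~([]([]q | ~r) -> ([]q | ~r)):
1. ~([]([]q | ~r) -> ([]q | ~r)), w0
2. []([]q | ~r), w0
3. ~([]q | ~r), w0
4. ~[]q, w0
5. r, w0
6. ~q, w1
7. []q | ~r, w1
8. ~r, w1
Accessibility: w0Rw1
Complete open branch: countermodel on a K-frame, so not valid in K.
T-tableau for the negation ~([]([]q | ~r) -> ([]q | ~r)):
1. ~([]([]q | ~r) -> ([]q | ~r)), w0
2. []([]q | ~r), w0
3. ~([]q | ~r), w0
4. ~[]q, w0
5. r, w0
6. []q | ~r, w0
7. []q, w0
8. q, w0
9. ~q, w1
10. []q | ~r, w1
11. q, w1
Accessibility: w0Rw0, w0Rw1, w1Rw1
Branch closes: q and ~q both at w1.
Every branch closes (one shown): valid in T, hence also in S4, S5 (every theorem of T is a theorem of S4 and S5).

T, S4, S5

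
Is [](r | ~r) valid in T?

Tableau for the negation ~[](r | ~r):
1. ~[](r | ~r), u
2. ~(r | ~r), v   [~[]-rule on 1: fresh world v, uRv]
3. ~r, v   [~|-rule on 2]
4. r, v   [~|-rule on 2]
Accessibility: uRu, uRv, vRv
Branch closes: r and ~r both at v.
All branches of the negation close; one closing branch shown above.

Valid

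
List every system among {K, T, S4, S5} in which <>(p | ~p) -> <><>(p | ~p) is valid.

T-tableau for the negation ~(<>(p | ~p) -> <><>(p | ~p)):
1. ~(<>(p | ~p) -> <><>(p | ~p)), w0
2. <>(p | ~p), w0
3. ~<><>(p | ~p), w0
4. ~<>(p | ~p), w0
5. ~(p | ~p), w0
6. ~p, w0
7. p, w0
Accessibility: w0Rw0
Branch closes: p and ~p both at w0.
Every branch closes (one shown): valid in T, hence also in S4, S5 (every theorem of T is a theorem of S4 and S5).
K-tableau for the negation ~(<>(p | ~p) -> <><>(p | ~p)):
1. ~(<>(p | ~p) -> <><>(p | ~p)), w0
2. <>(p | ~p), w0
3. ~<><>(p | ~p), w0
4. p | ~p, w1
5. ~<>(p | ~p), w1
6. ~p, w1
Accessibility: w0Rw1
Complete open branch: countermodel on a K-frame, so not valid in K.

T, S4, S5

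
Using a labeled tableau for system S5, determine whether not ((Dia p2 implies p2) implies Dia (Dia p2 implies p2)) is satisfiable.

1. not ((Dia p2 implies p2) implies Dia (Dia p2 implies p2)), u
2. Dia p2 implies p2, u   [neg-implies-rule on 1]
3. not Dia (Dia p2 implies p2), u   [neg-implies-rule on 1]
4. not (Dia p2 implies p2), u   [neg-Dia-rule on 3 via uRu]
5. Dia p2, u   [neg-implies-rule on 4]
6. not p2, u   [neg-implies-rule on 4]
7. not Dia p2, u   [implies-rule on 2 (branches; this branch)]
8. p2, v   [Dia-rule on 5: fresh world v, uRv]
9. not (Dia p2 implies p2), v   [neg-Dia-rule on 3 via uRv]
10. Dia p2, v   [neg-implies-rule on 9]
11. not p2, v   [neg-implies-rule on 9]
Accessibility: uRu, uRv, vRu, vRv
Branch closes: p2 and not p2 both at v.
All branches of the tableau close; one closing branch shown above.

No, unsatisfiable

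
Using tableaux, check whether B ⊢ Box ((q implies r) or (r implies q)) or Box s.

Valid

Tableau for the negation not (Box ((q implies r) or (r implies q)) or Box s):
1. not (Box ((q implies r) or (r implies q)) or Box s), 0
2. not Box ((q implies r) or (r implies q)), 0   [neg-or-rule on 1]
3. not Box s, 0   [neg-or-rule on 1]
4. not ((q implies r) or (r implies q)), 1   [neg-Box-rule on 2: fresh world 1, 0R1]
5. not (q implies r), 1   [neg-or-rule on 4]
6. not (r implies q), 1   [neg-or-rule on 4]
7. q, 1   [neg-implies-rule on 5]
8. not r, 1   [neg-implies-rule on 5]
9. r, 1   [neg-implies-rule on 6]
10. not q, 1   [neg-implies-rule on 6]
Accessibility: 0R0, 0R1, 1R0, 1R1
Branch closes: r and not r both at 1.
All branches of the negation close; one closing branch shown above.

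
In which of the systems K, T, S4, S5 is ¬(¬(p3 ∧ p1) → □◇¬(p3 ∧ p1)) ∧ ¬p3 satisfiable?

S5-tableau for the formula:
1. ¬(¬(p3 ∧ p1) → □◇¬(p3 ∧ p1)) ∧ ¬p3, u
2. ¬(¬(p3 ∧ p1) → □◇¬(p3 ∧ p1)), u   [∧-rule on 1]
3. ¬p3, u   [∧-rule on 1]
4. ¬(p3 ∧ p1), u   [¬→-rule on 2]
5. ¬□◇¬(p3 ∧ p1), u   [¬→-rule on 2]
6. ¬p1, u   [¬∧-rule on 4 (branches; this branch)]
7. ¬◇¬(p3 ∧ p1), v   [¬□-rule on 5: fresh world v, uRv]
8. p3 ∧ p1, u   [¬◇-rule on 7 via vRu]
9. p3, u   [∧-rule on 8]
10. p1, u   [∧-rule on 8]
Accessibility: uRu, uRv, vRu, vRv
Branch closes: p3 and ¬p3 both at u.
Every branch closes (one shown): unsatisfiable in S5.
S4-tableau for the formula:
1. ¬(¬(p3 ∧ p1) → □◇¬(p3 ∧ p1)) ∧ ¬p3, u
2. ¬(¬(p3 ∧ p1) → □◇¬(p3 ∧ p1)), u   [∧-rule on 1]
3. ¬p3, u   [∧-rule on 1]
4. ¬(p3 ∧ p1), u   [¬→-rule on 2]
5. ¬□◇¬(p3 ∧ p1), u   [¬→-rule on 2]
6. ¬p1, u   [¬∧-rule on 4 (branches; this branch)]
7. ¬◇¬(p3 ∧ p1), v   [¬□-rule on 5: fresh world v, uRv]
8. p3 ∧ p1, v   [¬◇-rule on 7 via vRv]
9. p3, v   [∧-rule on 8]
10. p1, v   [∧-rule on 8]
Accessibility: uRu, uRv, vRv
Complete open branch: satisfiable in S4, hence also in K, T (this S4-model is also a K-model and a T-model).

K, T, S4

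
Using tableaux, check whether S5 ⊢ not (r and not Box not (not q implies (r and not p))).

Invalid (countermodel exists)

Tableau for the negation r and not Box not (not q implies (r and not p)):
1. r and not Box not (not q implies (r and not p)), 0
2. r, 0
3. not Box not (not q implies (r and not p)), 0
4. not q implies (r and not p), 1
5. r and not p, 1
6. r, 1
7. not p, 1
Accessibility: 0R0, 0R1, 1R0, 1R1
The negation has an open branch (countermodel exists).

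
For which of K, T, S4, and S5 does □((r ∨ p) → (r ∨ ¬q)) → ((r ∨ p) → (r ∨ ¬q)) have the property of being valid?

T, S4, S5

K-tableau for the negation ¬(□((r ∨ p) → (r ∨ ¬q)) → ((r ∨ p) → (r ∨ ¬q))):
1. ¬(□((r ∨ p) → (r ∨ ¬q)) → ((r ∨ p) → (r ∨ ¬q))), w0
2. □((r ∨ p) → (r ∨ ¬q)), w0
3. ¬((r ∨ p) → (r ∨ ¬q)), w0
4. r ∨ p, w0
5. ¬(r ∨ ¬q), w0
6. ¬r, w0
7. q, w0
8. p, w0
Complete open branch: countermodel on a K-frame, so not valid in K.
T-tableau for the negation ¬(□((r ∨ p) → (r ∨ ¬q)) → ((r ∨ p) → (r ∨ ¬q))):
1. ¬(□((r ∨ p) → (r ∨ ¬q)) → ((r ∨ p) → (r ∨ ¬q))), w0
2. □((r ∨ p) → (r ∨ ¬q)), w0
3. ¬((r ∨ p) → (r ∨ ¬q)), w0
4. r ∨ p, w0
5. ¬(r ∨ ¬q), w0
6. ¬r, w0
7. q, w0
8. (r ∨ p) → (r ∨ ¬q), w0
9. p, w0
10. r ∨ ¬q, w0
11. ¬q, w0
Accessibility: w0Rw0
Branch closes: q and ¬q both at w0.
Every branch closes (one shown): valid in T, hence also in S4, S5 (every theorem of T is a theorem of S4 and S5).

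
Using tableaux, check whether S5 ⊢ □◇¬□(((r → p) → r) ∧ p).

No, not valid

Tableau for the negation ¬□◇¬□(((r → p) → r) ∧ p):
1. ¬□◇¬□(((r → p) → r) ∧ p), 0
2. ¬◇¬□(((r → p) → r) ∧ p), 1
3. □(((r → p) → r) ∧ p), 0
4. □(((r → p) → r) ∧ p), 1
5. ((r → p) → r) ∧ p, 0
6. (r → p) → r, 0
7. p, 0
8. ((r → p) → r) ∧ p, 1
9. (r → p) → r, 1
10. p, 1
11. r, 0
12. r, 1
Accessibility: 0R0, 0R1, 1R0, 1R1
The negation has an open branch (countermodel exists).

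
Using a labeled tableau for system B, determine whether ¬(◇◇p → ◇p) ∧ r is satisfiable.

Satisfiable (open branch found)

1. ¬(◇◇p → ◇p) ∧ r, w0
2. ¬(◇◇p → ◇p), w0
3. r, w0
4. ◇◇p, w0
5. ¬◇p, w0
6. ¬p, w0
7. ◇p, w1
8. ¬p, w1
9. p, w2
Accessibility: w0Rw0, w0Rw1, w1Rw0, w1Rw1, w1Rw2, w2Rw1, w2Rw2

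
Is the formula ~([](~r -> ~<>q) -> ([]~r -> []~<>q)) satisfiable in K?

1. ~([](~r -> ~<>q) -> ([]~r -> []~<>q)), 0
2. [](~r -> ~<>q), 0   [~->-rule on 1]
3. ~([]~r -> []~<>q), 0   [~->-rule on 1]
4. []~r, 0   [~->-rule on 3]
5. ~[]~<>q, 0   [~->-rule on 3]
6. <>q, 1   [~[]-rule on 5: fresh world 1, 0R1]
7. ~r -> ~<>q, 1   [[]-rule on 2 via 0R1]
8. ~r, 1   [[]-rule on 4 via 0R1]
9. ~<>q, 1   [->-rule on 7 (branches; this branch)]
10. q, 2   [<>-rule on 6: fresh world 2, 1R2]
11. ~q, 2   [~<>-rule on 9 via 1R2]
Accessibility: 0R1, 1R2
Branch closes: q and ~q both at 2.
Every branch closes; the branch above is one of them.

Unsatisfiable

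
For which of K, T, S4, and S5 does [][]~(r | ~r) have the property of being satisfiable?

T-tableau for the formula:
1. [][]~(r | ~r), w0
2. []~(r | ~r), w0
3. ~(r | ~r), w0
4. ~r, w0
5. r, w0
Accessibility: w0Rw0
Branch closes: r and ~r both at w0.
Every branch closes (one shown): unsatisfiable in T, hence also in S4, S5 (every S4/S5-frame is a T-frame).
K-tableau for the formula:
1. [][]~(r | ~r), w0
Complete open branch: satisfiable in K.

K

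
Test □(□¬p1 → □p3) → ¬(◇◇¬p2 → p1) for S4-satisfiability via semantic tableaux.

Satisfiable (open branch found)

1. □(□¬p1 → □p3) → ¬(◇◇¬p2 → p1), u
2. ¬(◇◇¬p2 → p1), u
3. ◇◇¬p2, u
4. ¬p1, u
5. ◇¬p2, v
6. ¬p2, w
Accessibility: uRu, uRv, uRw, vRv, vRw, wRw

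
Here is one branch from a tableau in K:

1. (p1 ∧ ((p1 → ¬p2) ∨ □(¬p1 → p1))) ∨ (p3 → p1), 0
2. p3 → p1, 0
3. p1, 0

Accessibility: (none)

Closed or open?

There is no literal clash: for every atom and world, at most one sign appears.

No, open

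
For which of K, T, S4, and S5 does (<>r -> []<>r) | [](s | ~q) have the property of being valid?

S5

S5-tableau for the negation ~((<>r -> []<>r) | [](s | ~q)):
1. ~((<>r -> []<>r) | [](s | ~q)), w0
2. ~(<>r -> []<>r), w0
3. ~[](s | ~q), w0
4. <>r, w0
5. ~[]<>r, w0
6. ~(s | ~q), w1
7. ~s, w1
8. q, w1
9. r, w2
10. ~<>r, w3
11. ~r, w0
12. ~r, w1
13. ~r, w2
Accessibility: w0Rw0, w0Rw1, w0Rw2, w0Rw3, w1Rw0, w1Rw1, w1Rw2, w1Rw3, w2Rw0, w2Rw1, w2Rw2, w2Rw3, w3Rw0, w3Rw1, w3Rw2, w3Rw3
Branch closes: r and ~r both at w2.
Every branch closes (one shown): valid in S5.
S4-tableau for the negation ~((<>r -> []<>r) | [](s | ~q)):
1. ~((<>r -> []<>r) | [](s | ~q)), w0
2. ~(<>r -> []<>r), w0
3. ~[](s | ~q), w0
4. <>r, w0
5. ~[]<>r, w0
6. ~(s | ~q), w1
7. ~s, w1
8. q, w1
9. r, w2
10. ~<>r, w3
11. ~r, w3
Accessibility: w0Rw0, w0Rw1, w0Rw2, w0Rw3, w1Rw1, w2Rw2, w3Rw3
Complete open branch: countermodel on an S4-frame, so not valid in S4, nor in K, T (the same frame is also a K-frame and a T-frame).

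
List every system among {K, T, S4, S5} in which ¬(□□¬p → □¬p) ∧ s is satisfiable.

K-tableau for the formula:
1. ¬(□□¬p → □¬p) ∧ s, w0
2. ¬(□□¬p → □¬p), w0   [∧-rule on 1]
3. s, w0   [∧-rule on 1]
4. □□¬p, w0   [¬→-rule on 2]
5. ¬□¬p, w0   [¬→-rule on 2]
6. p, w1   [¬□-rule on 5: fresh world w1, w0Rw1]
7. □¬p, w1   [□-rule on 4 via w0Rw1]
Accessibility: w0Rw1
Complete open branch: satisfiable in K.
T-tableau for the formula:
1. ¬(□□¬p → □¬p) ∧ s, w0
2. ¬(□□¬p → □¬p), w0   [∧-rule on 1]
3. s, w0   [∧-rule on 1]
4. □□¬p, w0   [¬→-rule on 2]
5. ¬□¬p, w0   [¬→-rule on 2]
6. □¬p, w0   [□-rule on 4 via w0Rw0]
7. ¬p, w0   [□-rule on 6 via w0Rw0]
8. p, w1   [¬□-rule on 5: fresh world w1, w0Rw1]
9. □¬p, w1   [□-rule on 4 via w0Rw1]
10. ¬p, w1   [□-rule on 6 via w0Rw1]
Accessibility: w0Rw0, w0Rw1, w1Rw1
Branch closes: p and ¬p both at w1.
Every branch closes (one shown): unsatisfiable in T, hence also in S4, S5 (every S4/S5-frame is a T-frame).

K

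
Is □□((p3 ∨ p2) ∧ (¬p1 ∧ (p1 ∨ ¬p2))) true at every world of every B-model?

Invalid (countermodel exists)

Tableau for the negation ¬□□((p3 ∨ p2) ∧ (¬p1 ∧ (p1 ∨ ¬p2))):
1. ¬□□((p3 ∨ p2) ∧ (¬p1 ∧ (p1 ∨ ¬p2))), 0
2. ¬□((p3 ∨ p2) ∧ (¬p1 ∧ (p1 ∨ ¬p2))), 1   [¬□-rule on 1: fresh world 1, 0R1]
3. ¬((p3 ∨ p2) ∧ (¬p1 ∧ (p1 ∨ ¬p2))), 2   [¬□-rule on 2: fresh world 2, 1R2]
4. ¬(¬p1 ∧ (p1 ∨ ¬p2)), 2   [¬∧-rule on 3 (branches; this branch)]
5. ¬(p1 ∨ ¬p2), 2   [¬∧-rule on 4 (branches; this branch)]
6. ¬p1, 2   [¬∨-rule on 5]
7. p2, 2   [¬∨-rule on 5]
Accessibility: 0R0, 0R1, 1R0, 1R1, 1R2, 2R1, 2R2
The negation has an open branch (countermodel exists).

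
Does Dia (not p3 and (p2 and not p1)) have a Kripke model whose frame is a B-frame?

1. Dia (not p3 and (p2 and not p1)), w0
2. not p3 and (p2 and not p1), w1
3. not p3, w1
4. p2 and not p1, w1
5. p2, w1
6. not p1, w1
Accessibility: w0Rw0, w0Rw1, w1Rw0, w1Rw1

Satisfiable (open branch found)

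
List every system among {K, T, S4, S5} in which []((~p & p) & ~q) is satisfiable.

K-tableau for the formula:
1. []((~p & p) & ~q), u
Complete open branch: satisfiable in K.
T-tableau for the formula:
1. []((~p & p) & ~q), u
2. (~p & p) & ~q, u
3. ~p & p, u
4. ~q, u
5. ~p, u
6. p, u
Accessibility: uRu
Branch closes: p and ~p both at u.
Every branch closes (one shown): unsatisfiable in T, hence also in S4, S5 (every S4/S5-frame is a T-frame).

K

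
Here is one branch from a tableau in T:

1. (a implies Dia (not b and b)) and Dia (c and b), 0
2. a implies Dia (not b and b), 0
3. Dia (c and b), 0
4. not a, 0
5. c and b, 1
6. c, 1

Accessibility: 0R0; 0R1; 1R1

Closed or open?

Not closed

There is no literal clash: for every atom and world, at most one sign appears.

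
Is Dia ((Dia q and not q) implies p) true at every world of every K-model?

Not valid

Tableau for the negation not Dia ((Dia q and not q) implies p):
1. not Dia ((Dia q and not q) implies p), 0
The negation has an open branch (countermodel exists).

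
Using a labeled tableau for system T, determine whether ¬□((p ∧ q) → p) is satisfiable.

1. ¬□((p ∧ q) → p), u
2. ¬((p ∧ q) → p), v   [¬□-rule on 1: fresh world v, uRv]
3. p ∧ q, v   [¬→-rule on 2]
4. ¬p, v   [¬→-rule on 2]
5. p, v   [∧-rule on 3]
6. q, v   [∧-rule on 3]
Accessibility: uRu, uRv, vRv
Branch closes: p and ¬p both at v.
(One branch shown.) All branches close.

Unsatisfiable (every branch closes)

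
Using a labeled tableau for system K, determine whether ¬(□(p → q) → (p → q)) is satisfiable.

1. ¬(□(p → q) → (p → q)), 0
2. □(p → q), 0   [¬→-rule on 1]
3. ¬(p → q), 0   [¬→-rule on 1]
4. p, 0   [¬→-rule on 3]
5. ¬q, 0   [¬→-rule on 3]

Satisfiable (open branch found)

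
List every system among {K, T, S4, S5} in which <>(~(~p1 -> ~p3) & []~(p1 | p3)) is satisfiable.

K

K-tableau for the formula:
1. <>(~(~p1 -> ~p3) & []~(p1 | p3)), w0
2. ~(~p1 -> ~p3) & []~(p1 | p3), w1
3. ~(~p1 -> ~p3), w1
4. []~(p1 | p3), w1
5. ~p1, w1
6. p3, w1
Accessibility: w0Rw1
Complete open branch: satisfiable in K.
T-tableau for the formula:
1. <>(~(~p1 -> ~p3) & []~(p1 | p3)), w0
2. ~(~p1 -> ~p3) & []~(p1 | p3), w1
3. ~(~p1 -> ~p3), w1
4. []~(p1 | p3), w1
5. ~p1, w1
6. p3, w1
7. ~(p1 | p3), w1
8. ~p3, w1
Accessibility: w0Rw0, w0Rw1, w1Rw1
Branch closes: p3 and ~p3 both at w1.
Every branch closes (one shown): unsatisfiable in T, hence also in S4, S5 (every S4/S5-frame is a T-frame).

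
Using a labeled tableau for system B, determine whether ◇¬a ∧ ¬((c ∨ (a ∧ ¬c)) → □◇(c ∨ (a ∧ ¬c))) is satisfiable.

1. ◇¬a ∧ ¬((c ∨ (a ∧ ¬c)) → □◇(c ∨ (a ∧ ¬c))), u
2. ◇¬a, u
3. ¬((c ∨ (a ∧ ¬c)) → □◇(c ∨ (a ∧ ¬c))), u
4. c ∨ (a ∧ ¬c), u
5. ¬□◇(c ∨ (a ∧ ¬c)), u
6. a ∧ ¬c, u
7. a, u
8. ¬c, u
9. ¬a, v
10. ¬◇(c ∨ (a ∧ ¬c)), w
11. ¬(c ∨ (a ∧ ¬c)), u
12. ¬(a ∧ ¬c), u
13. ¬(c ∨ (a ∧ ¬c)), w
14. ¬c, w
15. ¬(a ∧ ¬c), w
16. c, u
Accessibility: uRu, uRv, uRw, vRu, vRv, wRu, wRw
Branch closes: c and ¬c both at u.
(One branch shown.) All branches close.

No, unsatisfiable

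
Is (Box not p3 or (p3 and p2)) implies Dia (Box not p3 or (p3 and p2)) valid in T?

Tableau for the negation not ((Box not p3 or (p3 and p2)) implies Dia (Box not p3 or (p3 and p2))):
1. not ((Box not p3 or (p3 and p2)) implies Dia (Box not p3 or (p3 and p2))), w0
2. Box not p3 or (p3 and p2), w0   [neg-implies-rule on 1]
3. not Dia (Box not p3 or (p3 and p2)), w0   [neg-implies-rule on 1]
4. not (Box not p3 or (p3 and p2)), w0   [neg-Dia-rule on 3 via w0Rw0]
5. not Box not p3, w0   [neg-or-rule on 4]
6. not (p3 and p2), w0   [neg-or-rule on 4]
7. Box not p3, w0   [or-rule on 2 (branches; this branch)]
8. not p3, w0   [Box-rule on 7 via w0Rw0]
9. not p2, w0   [neg-and-rule on 6 (branches; this branch)]
10. p3, w1   [neg-Box-rule on 5: fresh world w1, w0Rw1]
11. not (Box not p3 or (p3 and p2)), w1   [neg-Dia-rule on 3 via w0Rw1]
12. not Box not p3, w1   [neg-or-rule on 11]
13. not (p3 and p2), w1   [neg-or-rule on 11]
14. not p3, w1   [Box-rule on 7 via w0Rw1]
Accessibility: w0Rw0, w0Rw1, w1Rw1
Branch closes: p3 and not p3 both at w1.
All branches of the negation close; one closing branch shown above.

Valid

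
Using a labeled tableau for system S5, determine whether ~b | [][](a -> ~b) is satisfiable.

Yes, satisfiable

1. ~b | [][](a -> ~b), u
2. [][](a -> ~b), u   [|-rule on 1 (branches; this branch)]
3. [](a -> ~b), u   [[]-rule on 2 via uRu]
4. a -> ~b, u   [[]-rule on 3 via uRu]
5. ~b, u   [->-rule on 4 (branches; this branch)]
Accessibility: uRu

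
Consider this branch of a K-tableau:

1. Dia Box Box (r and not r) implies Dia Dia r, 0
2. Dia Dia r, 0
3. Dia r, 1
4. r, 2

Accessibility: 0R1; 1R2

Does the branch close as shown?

Open

No world carries both an atom and its negation.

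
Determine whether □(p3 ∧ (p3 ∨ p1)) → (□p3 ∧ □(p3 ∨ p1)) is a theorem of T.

Valid in T

Tableau for the negation ¬(□(p3 ∧ (p3 ∨ p1)) → (□p3 ∧ □(p3 ∨ p1))):
1. ¬(□(p3 ∧ (p3 ∨ p1)) → (□p3 ∧ □(p3 ∨ p1))), 0
2. □(p3 ∧ (p3 ∨ p1)), 0   [¬→-rule on 1]
3. ¬(□p3 ∧ □(p3 ∨ p1)), 0   [¬→-rule on 1]
4. p3 ∧ (p3 ∨ p1), 0   [□-rule on 2 via 0R0]
5. p3, 0   [∧-rule on 4]
6. p3 ∨ p1, 0   [∧-rule on 4]
7. ¬□(p3 ∨ p1), 0   [¬∧-rule on 3 (branches; this branch)]
8. p1, 0   [∨-rule on 6 (branches; this branch)]
9. ¬(p3 ∨ p1), 1   [¬□-rule on 7: fresh world 1, 0R1]
10. ¬p3, 1   [¬∨-rule on 9]
11. ¬p1, 1   [¬∨-rule on 9]
12. p3 ∧ (p3 ∨ p1), 1   [□-rule on 2 via 0R1]
13. p3, 1   [∧-rule on 12]
14. p3 ∨ p1, 1   [∧-rule on 12]
Accessibility: 0R0, 0R1, 1R1
Branch closes: p3 and ¬p3 both at 1.
Every branch of the negation's tableau closes; the branch above is one of them.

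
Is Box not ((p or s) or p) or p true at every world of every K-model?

Tableau for the negation not (Box not ((p or s) or p) or p):
1. not (Box not ((p or s) or p) or p), 0
2. not Box not ((p or s) or p), 0   [neg-or-rule on 1]
3. not p, 0   [neg-or-rule on 1]
4. (p or s) or p, 1   [neg-Box-rule on 2: fresh world 1, 0R1]
5. p, 1   [or-rule on 4 (branches; this branch)]
Accessibility: 0R1
The negation has an open branch (countermodel exists).

No, not valid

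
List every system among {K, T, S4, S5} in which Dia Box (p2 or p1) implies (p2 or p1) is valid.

S5

S4-tableau for the negation not (Dia Box (p2 or p1) implies (p2 or p1)):
1. not (Dia Box (p2 or p1) implies (p2 or p1)), w0
2. Dia Box (p2 or p1), w0
3. not (p2 or p1), w0
4. not p2, w0
5. not p1, w0
6. Box (p2 or p1), w1
7. p2 or p1, w1
8. p1, w1
Accessibility: w0Rw0, w0Rw1, w1Rw1
Complete open branch: countermodel on an S4-frame, so not valid in S4, nor in K, T (the same frame is also a K-frame and a T-frame).
S5-tableau for the negation not (Dia Box (p2 or p1) implies (p2 or p1)):
1. not (Dia Box (p2 or p1) implies (p2 or p1)), w0
2. Dia Box (p2 or p1), w0
3. not (p2 or p1), w0
4. not p2, w0
5. not p1, w0
6. Box (p2 or p1), w1
7. p2 or p1, w0
8. p2 or p1, w1
9. p1, w0
Accessibility: w0Rw0, w0Rw1, w1Rw0, w1Rw1
Branch closes: p1 and not p1 both at w0.
Every branch closes (one shown): valid in S5.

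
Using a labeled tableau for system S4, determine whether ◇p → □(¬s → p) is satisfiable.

Satisfiable (open branch found)

1. ◇p → □(¬s → p), w0
2. □(¬s → p), w0
3. ¬s → p, w0
4. p, w0
Accessibility: w0Rw0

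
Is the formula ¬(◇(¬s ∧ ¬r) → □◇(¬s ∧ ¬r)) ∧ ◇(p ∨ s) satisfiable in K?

Satisfiable

1. ¬(◇(¬s ∧ ¬r) → □◇(¬s ∧ ¬r)) ∧ ◇(p ∨ s), 0
2. ¬(◇(¬s ∧ ¬r) → □◇(¬s ∧ ¬r)), 0
3. ◇(p ∨ s), 0
4. ◇(¬s ∧ ¬r), 0
5. ¬□◇(¬s ∧ ¬r), 0
6. p ∨ s, 1
7. s, 1
8. ¬s ∧ ¬r, 2
9. ¬s, 2
10. ¬r, 2
11. ¬◇(¬s ∧ ¬r), 3
Accessibility: 0R1, 0R2, 0R3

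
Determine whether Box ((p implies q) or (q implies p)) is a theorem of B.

Tableau for the negation not Box ((p implies q) or (q implies p)):
1. not Box ((p implies q) or (q implies p)), 0
2. not ((p implies q) or (q implies p)), 1
3. not (p implies q), 1
4. not (q implies p), 1
5. p, 1
6. not q, 1
7. q, 1
8. not p, 1
Accessibility: 0R0, 0R1, 1R0, 1R1
Branch closes: q and not q both at 1.
Every branch of the negation's tableau closes; the branch above is one of them.

Valid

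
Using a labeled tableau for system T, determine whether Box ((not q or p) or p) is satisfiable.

1. Box ((not q or p) or p), u
2. (not q or p) or p, u
3. p, u
Accessibility: uRu

Yes, satisfiable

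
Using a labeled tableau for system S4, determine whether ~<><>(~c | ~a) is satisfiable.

Satisfiable (open branch found)

1. ~<><>(~c | ~a), u
2. ~<>(~c | ~a), u
3. ~(~c | ~a), u
4. c, u
5. a, u
Accessibility: uRu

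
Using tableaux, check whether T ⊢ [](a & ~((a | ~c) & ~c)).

Tableau for the negation ~[](a & ~((a | ~c) & ~c)):
1. ~[](a & ~((a | ~c) & ~c)), u
2. ~(a & ~((a | ~c) & ~c)), v
3. (a | ~c) & ~c, v
4. a | ~c, v
5. ~c, v
Accessibility: uRu, uRv, vRv
The negation has an open branch (countermodel exists).

Not valid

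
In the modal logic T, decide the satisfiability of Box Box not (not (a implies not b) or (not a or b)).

1. Box Box not (not (a implies not b) or (not a or b)), w0
2. Box not (not (a implies not b) or (not a or b)), w0   [Box-rule on 1 via w0Rw0]
3. not (not (a implies not b) or (not a or b)), w0   [Box-rule on 2 via w0Rw0]
4. a implies not b, w0   [neg-or-rule on 3]
5. not (not a or b), w0   [neg-or-rule on 3]
6. a, w0   [neg-or-rule on 5]
7. not b, w0   [neg-or-rule on 5]
Accessibility: w0Rw0

Satisfiable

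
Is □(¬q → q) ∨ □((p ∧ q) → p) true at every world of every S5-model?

Valid in S5

Tableau for the negation ¬(□(¬q → q) ∨ □((p ∧ q) → p)):
1. ¬(□(¬q → q) ∨ □((p ∧ q) → p)), u
2. ¬□(¬q → q), u
3. ¬□((p ∧ q) → p), u
4. ¬(¬q → q), v
5. ¬q, v
6. ¬((p ∧ q) → p), w
7. p ∧ q, w
8. ¬p, w
9. p, w
10. q, w
Accessibility: uRu, uRv, uRw, vRu, vRv, vRw, wRu, wRv, wRw
Branch closes: p and ¬p both at w.
All branches of the negation close; one closing branch shown above.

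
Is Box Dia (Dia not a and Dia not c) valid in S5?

Tableau for the negation not Box Dia (Dia not a and Dia not c):
1. not Box Dia (Dia not a and Dia not c), 0
2. not Dia (Dia not a and Dia not c), 1
3. not (Dia not a and Dia not c), 0
4. not (Dia not a and Dia not c), 1
5. not Dia not c, 0
6. c, 0
7. c, 1
8. not Dia not c, 1
Accessibility: 0R0, 0R1, 1R0, 1R1
The negation has an open branch (countermodel exists).

Not valid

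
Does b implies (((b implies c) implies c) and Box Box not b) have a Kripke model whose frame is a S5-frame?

Satisfiable (open branch found)

1. b implies (((b implies c) implies c) and Box Box not b), w0
2. ((b implies c) implies c) and Box Box not b, w0
3. (b implies c) implies c, w0
4. Box Box not b, w0
5. Box not b, w0
6. not b, w0
7. c, w0
Accessibility: w0Rw0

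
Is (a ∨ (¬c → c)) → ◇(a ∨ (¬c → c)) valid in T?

Tableau for the negation ¬((a ∨ (¬c → c)) → ◇(a ∨ (¬c → c))):
1. ¬((a ∨ (¬c → c)) → ◇(a ∨ (¬c → c))), 0
2. a ∨ (¬c → c), 0
3. ¬◇(a ∨ (¬c → c)), 0
4. ¬(a ∨ (¬c → c)), 0
5. ¬a, 0
6. ¬(¬c → c), 0
7. ¬c, 0
8. ¬c → c, 0
9. c, 0
Accessibility: 0R0
Branch closes: c and ¬c both at 0.
All branches of the negation close; one closing branch shown above.

Yes, valid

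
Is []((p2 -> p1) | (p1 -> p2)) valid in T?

Yes, valid

Tableau for the negation ~[]((p2 -> p1) | (p1 -> p2)):
1. ~[]((p2 -> p1) | (p1 -> p2)), w0
2. ~((p2 -> p1) | (p1 -> p2)), w1
3. ~(p2 -> p1), w1
4. ~(p1 -> p2), w1
5. p2, w1
6. ~p1, w1
7. p1, w1
8. ~p2, w1
Accessibility: w0Rw0, w0Rw1, w1Rw1
Branch closes: p1 and ~p1 both at w1.
All branches of the negation close; one closing branch shown above.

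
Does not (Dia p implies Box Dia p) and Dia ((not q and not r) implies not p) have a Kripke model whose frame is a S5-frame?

1. not (Dia p implies Box Dia p) and Dia ((not q and not r) implies not p), w0
2. not (Dia p implies Box Dia p), w0
3. Dia ((not q and not r) implies not p), w0
4. Dia p, w0
5. not Box Dia p, w0
6. (not q and not r) implies not p, w1
7. not (not q and not r), w1
8. r, w1
9. p, w2
10. not Dia p, w3
11. not p, w0
12. not p, w1
13. not p, w2
Accessibility: w0Rw0, w0Rw1, w0Rw2, w0Rw3, w1Rw0, w1Rw1, w1Rw2, w1Rw3, w2Rw0, w2Rw1, w2Rw2, w2Rw3, w3Rw0, w3Rw1, w3Rw2, w3Rw3
Branch closes: p and not p both at w2.
(One branch shown.) All branches close.

Unsatisfiable (every branch closes)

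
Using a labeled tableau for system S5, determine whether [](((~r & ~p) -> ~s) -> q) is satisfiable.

1. [](((~r & ~p) -> ~s) -> q), u
2. ((~r & ~p) -> ~s) -> q, u
3. q, u
Accessibility: uRu

Yes, satisfiable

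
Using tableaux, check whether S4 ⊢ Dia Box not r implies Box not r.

Invalid (countermodel exists)

Tableau for the negation not (Dia Box not r implies Box not r):
1. not (Dia Box not r implies Box not r), u
2. Dia Box not r, u   [neg-implies-rule on 1]
3. not Box not r, u   [neg-implies-rule on 1]
4. Box not r, v   [Dia-rule on 2: fresh world v, uRv]
5. not r, v   [Box-rule on 4 via vRv]
6. r, w   [neg-Box-rule on 3: fresh world w, uRw]
Accessibility: uRu, uRv, uRw, vRv, wRw
The negation has an open branch (countermodel exists).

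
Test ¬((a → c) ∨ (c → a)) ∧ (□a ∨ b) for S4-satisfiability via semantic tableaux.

1. ¬((a → c) ∨ (c → a)) ∧ (□a ∨ b), u
2. ¬((a → c) ∨ (c → a)), u
3. □a ∨ b, u
4. ¬(a → c), u
5. ¬(c → a), u
6. a, u
7. ¬c, u
8. c, u
9. ¬a, u
Accessibility: uRu
Branch closes: c and ¬c both at u.
(One branch shown.) All branches close.

Unsatisfiable (every branch closes)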